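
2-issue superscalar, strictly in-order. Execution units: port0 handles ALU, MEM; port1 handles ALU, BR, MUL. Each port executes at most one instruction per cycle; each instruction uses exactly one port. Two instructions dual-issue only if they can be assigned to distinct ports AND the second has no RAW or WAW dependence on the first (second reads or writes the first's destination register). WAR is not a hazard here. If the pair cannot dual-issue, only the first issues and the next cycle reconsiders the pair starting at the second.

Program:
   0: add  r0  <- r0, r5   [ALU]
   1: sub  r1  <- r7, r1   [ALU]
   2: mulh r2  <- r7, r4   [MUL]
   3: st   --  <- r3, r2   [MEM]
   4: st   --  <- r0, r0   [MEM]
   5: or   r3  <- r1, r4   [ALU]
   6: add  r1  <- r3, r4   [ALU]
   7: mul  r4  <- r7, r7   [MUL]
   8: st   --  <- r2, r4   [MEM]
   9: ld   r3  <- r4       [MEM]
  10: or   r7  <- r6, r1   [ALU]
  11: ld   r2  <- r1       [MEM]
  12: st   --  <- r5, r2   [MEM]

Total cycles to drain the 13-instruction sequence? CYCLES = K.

  cy0 -> i0+i1 (add/sub) pair
  cy1 -> i2 (mulh) RAW r2
  cy2 -> i3 (st) no-port MEM/MEM
  cy3 -> i4+i5 (st/or) pair
  cy4 -> i6+i7 (add/mul) pair
  cy5 -> i8 (st) no-port MEM/MEM
  cy6 -> i9+i10 (ld/or) pair
  cy7 -> i11 (ld) no-port MEM/MEM
  cy8 -> i12 (st) tail

CYCLES = 9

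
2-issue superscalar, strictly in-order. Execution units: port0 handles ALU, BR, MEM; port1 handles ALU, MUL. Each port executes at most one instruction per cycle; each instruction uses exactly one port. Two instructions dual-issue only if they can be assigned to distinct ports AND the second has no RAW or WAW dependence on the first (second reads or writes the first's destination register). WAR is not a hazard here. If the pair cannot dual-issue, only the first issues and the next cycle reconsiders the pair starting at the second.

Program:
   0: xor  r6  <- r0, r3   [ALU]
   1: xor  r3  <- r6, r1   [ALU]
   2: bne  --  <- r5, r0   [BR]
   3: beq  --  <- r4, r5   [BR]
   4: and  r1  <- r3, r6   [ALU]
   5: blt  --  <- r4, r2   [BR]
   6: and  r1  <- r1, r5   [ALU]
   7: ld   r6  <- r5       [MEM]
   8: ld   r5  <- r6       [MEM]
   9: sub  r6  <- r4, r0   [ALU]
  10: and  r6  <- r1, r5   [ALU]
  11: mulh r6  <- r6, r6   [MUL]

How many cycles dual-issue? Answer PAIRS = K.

[0] i0  xor.ALU  -- RAW r6
[1] i1/i2  xor.ALU bne.BR  -- dual
[2] i3/i4  beq.BR and.ALU  -- dual
[3] i5/i6  blt.BR and.ALU  -- dual
[4] i7  ld.MEM  -- no-port MEM/MEM
[5] i8/i9  ld.MEM sub.ALU  -- dual
[6] i10  and.ALU  -- RAW+WAW r6
[7] i11  mulh.MUL  -- tail

PAIRS = 4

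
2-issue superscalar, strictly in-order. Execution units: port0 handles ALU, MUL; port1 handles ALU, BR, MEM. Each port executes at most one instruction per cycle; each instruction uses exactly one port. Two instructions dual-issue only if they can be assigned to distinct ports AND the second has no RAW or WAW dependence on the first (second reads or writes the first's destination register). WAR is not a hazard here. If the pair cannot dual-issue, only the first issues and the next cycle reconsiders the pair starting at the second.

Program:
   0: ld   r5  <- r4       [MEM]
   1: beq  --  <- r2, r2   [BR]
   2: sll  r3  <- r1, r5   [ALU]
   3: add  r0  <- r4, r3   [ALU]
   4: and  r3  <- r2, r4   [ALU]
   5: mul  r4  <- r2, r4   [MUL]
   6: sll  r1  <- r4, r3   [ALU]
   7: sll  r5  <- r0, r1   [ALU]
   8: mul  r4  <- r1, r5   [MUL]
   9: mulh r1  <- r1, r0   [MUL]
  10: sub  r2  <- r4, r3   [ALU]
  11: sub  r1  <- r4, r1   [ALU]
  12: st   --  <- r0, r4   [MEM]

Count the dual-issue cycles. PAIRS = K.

  cy0 -> i0 (ld) no-port MEM/BR
  cy1 -> i1&i2 (beq;sll) pair
  cy2 -> i3&i4 (add;and) pair
  cy3 -> i5 (mul) RAW r4
  cy4 -> i6 (sll) RAW r1
  cy5 -> i7 (sll) RAW r5
  cy6 -> i8 (mul) no-port MUL/MUL
  cy7 -> i9&i10 (mulh;sub) pair
  cy8 -> i11&i12 (sub;st) pair

PAIRS = 4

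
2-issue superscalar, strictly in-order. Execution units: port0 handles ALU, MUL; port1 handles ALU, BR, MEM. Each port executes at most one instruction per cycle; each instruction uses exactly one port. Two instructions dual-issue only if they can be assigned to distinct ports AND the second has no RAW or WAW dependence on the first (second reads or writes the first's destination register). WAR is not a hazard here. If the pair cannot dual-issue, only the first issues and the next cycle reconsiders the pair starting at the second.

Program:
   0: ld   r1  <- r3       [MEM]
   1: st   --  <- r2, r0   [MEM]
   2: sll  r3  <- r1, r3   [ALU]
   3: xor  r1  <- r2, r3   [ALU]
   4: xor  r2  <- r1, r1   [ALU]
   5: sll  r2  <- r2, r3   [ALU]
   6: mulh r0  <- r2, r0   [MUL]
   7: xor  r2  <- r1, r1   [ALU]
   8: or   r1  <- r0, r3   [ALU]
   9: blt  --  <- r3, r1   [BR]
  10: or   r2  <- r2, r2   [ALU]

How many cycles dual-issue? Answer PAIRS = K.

PAIRS = 3

0. ld @i0  | no-port MEM/MEM
1. st;sll @i1/i2  | dual
2. xor @i3  | RAW r1
3. xor @i4  | RAW+WAW r2
4. sll @i5  | RAW r2
5. mulh;xor @i6/i7  | dual
6. or @i8  | RAW r1
7. blt;or @i9/i10  | dual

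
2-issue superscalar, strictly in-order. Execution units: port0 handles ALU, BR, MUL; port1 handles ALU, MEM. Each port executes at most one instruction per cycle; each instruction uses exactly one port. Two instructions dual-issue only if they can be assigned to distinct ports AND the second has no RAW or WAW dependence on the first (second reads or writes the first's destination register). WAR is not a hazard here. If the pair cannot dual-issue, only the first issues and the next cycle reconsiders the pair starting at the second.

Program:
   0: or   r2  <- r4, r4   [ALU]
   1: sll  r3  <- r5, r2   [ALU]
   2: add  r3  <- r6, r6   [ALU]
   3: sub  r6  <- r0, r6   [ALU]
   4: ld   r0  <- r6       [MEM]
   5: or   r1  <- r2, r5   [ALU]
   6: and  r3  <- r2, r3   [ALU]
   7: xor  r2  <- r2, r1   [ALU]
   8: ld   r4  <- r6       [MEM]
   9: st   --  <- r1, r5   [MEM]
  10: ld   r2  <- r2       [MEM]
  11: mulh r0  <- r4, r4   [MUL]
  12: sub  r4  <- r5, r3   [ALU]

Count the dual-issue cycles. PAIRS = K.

#0 head=0: or.ALU i0 RAW r2
#1 head=1: sll.ALU i1 WAW r3
#2 head=2: add.ALU+sub.ALU i2+i3 2-wide
#3 head=4: ld.MEM+or.ALU i4+i5 2-wide
#4 head=6: and.ALU+xor.ALU i6+i7 2-wide
#5 head=8: ld.MEM i8 no-port MEM/MEM
#6 head=9: st.MEM i9 no-port MEM/MEM
#7 head=10: ld.MEM+mulh.MUL i10+i11 2-wide
#8 head=12: sub.ALU i12 tail

PAIRS = 4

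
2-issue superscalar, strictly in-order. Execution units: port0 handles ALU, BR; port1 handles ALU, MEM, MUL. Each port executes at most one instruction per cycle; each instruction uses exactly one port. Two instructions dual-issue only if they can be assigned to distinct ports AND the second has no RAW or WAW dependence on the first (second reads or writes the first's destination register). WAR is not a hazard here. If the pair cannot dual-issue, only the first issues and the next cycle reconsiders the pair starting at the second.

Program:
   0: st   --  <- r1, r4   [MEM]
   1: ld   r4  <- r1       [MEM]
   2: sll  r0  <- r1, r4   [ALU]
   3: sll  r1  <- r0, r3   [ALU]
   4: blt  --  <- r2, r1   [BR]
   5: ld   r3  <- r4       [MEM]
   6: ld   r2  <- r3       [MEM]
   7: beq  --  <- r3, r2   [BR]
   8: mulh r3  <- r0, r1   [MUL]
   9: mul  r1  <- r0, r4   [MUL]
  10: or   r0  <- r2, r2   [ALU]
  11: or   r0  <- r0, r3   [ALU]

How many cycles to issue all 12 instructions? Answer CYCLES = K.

CYCLES = 9

t=0 i0:st ; no-port MEM/MEM
t=1 i1:ld ; RAW r4
t=2 i2:sll ; RAW r0
t=3 i3:sll ; RAW r1
t=4 i4,i5:blt/ld ; pair
t=5 i6:ld ; RAW r2
t=6 i7,i8:beq/mulh ; pair
t=7 i9,i10:mul/or ; pair
t=8 i11:or ; tail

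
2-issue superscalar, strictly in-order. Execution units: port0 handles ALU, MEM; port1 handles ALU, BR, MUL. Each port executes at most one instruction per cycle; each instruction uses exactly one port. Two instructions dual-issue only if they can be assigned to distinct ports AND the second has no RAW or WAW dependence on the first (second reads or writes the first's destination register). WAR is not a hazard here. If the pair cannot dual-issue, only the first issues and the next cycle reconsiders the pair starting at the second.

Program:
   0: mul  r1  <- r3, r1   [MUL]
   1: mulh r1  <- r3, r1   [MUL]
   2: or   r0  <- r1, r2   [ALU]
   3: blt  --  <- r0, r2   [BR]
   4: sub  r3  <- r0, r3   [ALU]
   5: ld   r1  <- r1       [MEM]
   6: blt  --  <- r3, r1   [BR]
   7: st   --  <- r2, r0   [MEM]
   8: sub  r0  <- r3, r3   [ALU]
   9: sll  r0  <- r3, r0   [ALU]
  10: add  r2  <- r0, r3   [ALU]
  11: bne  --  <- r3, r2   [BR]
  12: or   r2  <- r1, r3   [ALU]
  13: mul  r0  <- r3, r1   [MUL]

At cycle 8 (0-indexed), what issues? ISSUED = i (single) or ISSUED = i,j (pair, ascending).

#0 head=0: mul i0 no-port MUL/MUL
#1 head=1: mulh i1 RAW r1
#2 head=2: or i2 RAW r0
#3 head=3: blt+sub i3,i4 pair
#4 head=5: ld i5 RAW r1
#5 head=6: blt+st i6,i7 pair
#6 head=8: sub i8 RAW+WAW r0
#7 head=9: sll i9 RAW r0
#8 head=10: add i10 RAW r2
#9 head=11: bne+or i11,i12 pair
#10 head=13: mul i13 tail

ISSUED = 10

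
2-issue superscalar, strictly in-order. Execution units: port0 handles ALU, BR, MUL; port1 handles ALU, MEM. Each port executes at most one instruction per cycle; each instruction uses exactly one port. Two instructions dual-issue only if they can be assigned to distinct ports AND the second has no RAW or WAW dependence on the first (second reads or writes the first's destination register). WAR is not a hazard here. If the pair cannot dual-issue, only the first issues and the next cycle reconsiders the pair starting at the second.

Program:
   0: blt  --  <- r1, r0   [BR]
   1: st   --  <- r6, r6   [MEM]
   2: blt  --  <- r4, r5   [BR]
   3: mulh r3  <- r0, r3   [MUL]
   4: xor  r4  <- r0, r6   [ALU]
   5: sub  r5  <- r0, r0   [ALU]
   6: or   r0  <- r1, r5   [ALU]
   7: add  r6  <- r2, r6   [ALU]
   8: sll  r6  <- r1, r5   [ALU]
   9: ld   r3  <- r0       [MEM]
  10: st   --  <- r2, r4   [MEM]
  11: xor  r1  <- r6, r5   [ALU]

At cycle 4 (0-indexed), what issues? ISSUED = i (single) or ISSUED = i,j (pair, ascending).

c0: i0&i1 blt.BR st.MEM  dual
c1: i2 blt.BR  no-port BR/MUL
c2: i3&i4 mulh.MUL xor.ALU  dual
c3: i5 sub.ALU  RAW r5
c4: i6&i7 or.ALU add.ALU  dual
c5: i8&i9 sll.ALU ld.MEM  dual
c6: i10&i11 st.MEM xor.ALU  dual

ISSUED = 6,7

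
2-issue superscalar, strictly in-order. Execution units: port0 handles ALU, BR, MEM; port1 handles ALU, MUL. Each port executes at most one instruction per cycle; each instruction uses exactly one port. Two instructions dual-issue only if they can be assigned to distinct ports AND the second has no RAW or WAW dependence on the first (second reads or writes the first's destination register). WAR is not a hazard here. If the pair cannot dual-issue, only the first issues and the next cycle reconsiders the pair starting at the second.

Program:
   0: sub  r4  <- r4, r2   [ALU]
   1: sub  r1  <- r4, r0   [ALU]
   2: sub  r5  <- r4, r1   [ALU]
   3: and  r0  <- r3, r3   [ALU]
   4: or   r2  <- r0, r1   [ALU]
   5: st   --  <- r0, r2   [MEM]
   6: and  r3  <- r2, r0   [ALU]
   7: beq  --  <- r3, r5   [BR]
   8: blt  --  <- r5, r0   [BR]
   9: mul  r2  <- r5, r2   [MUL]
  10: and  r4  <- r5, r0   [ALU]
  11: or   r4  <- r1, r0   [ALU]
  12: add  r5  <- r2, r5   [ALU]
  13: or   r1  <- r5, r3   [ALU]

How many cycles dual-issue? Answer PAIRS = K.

PAIRS = 4

#0 head=0: sub.ALU i0 RAW r4
#1 head=1: sub.ALU i1 RAW r1
#2 head=2: sub.ALU and.ALU i2+i3 dual
#3 head=4: or.ALU i4 RAW r2
#4 head=5: st.MEM and.ALU i5+i6 dual
#5 head=7: beq.BR i7 no-port BR/BR
#6 head=8: blt.BR mul.MUL i8+i9 dual
#7 head=10: and.ALU i10 WAW r4
#8 head=11: or.ALU add.ALU i11+i12 dual
#9 head=13: or.ALU i13 tail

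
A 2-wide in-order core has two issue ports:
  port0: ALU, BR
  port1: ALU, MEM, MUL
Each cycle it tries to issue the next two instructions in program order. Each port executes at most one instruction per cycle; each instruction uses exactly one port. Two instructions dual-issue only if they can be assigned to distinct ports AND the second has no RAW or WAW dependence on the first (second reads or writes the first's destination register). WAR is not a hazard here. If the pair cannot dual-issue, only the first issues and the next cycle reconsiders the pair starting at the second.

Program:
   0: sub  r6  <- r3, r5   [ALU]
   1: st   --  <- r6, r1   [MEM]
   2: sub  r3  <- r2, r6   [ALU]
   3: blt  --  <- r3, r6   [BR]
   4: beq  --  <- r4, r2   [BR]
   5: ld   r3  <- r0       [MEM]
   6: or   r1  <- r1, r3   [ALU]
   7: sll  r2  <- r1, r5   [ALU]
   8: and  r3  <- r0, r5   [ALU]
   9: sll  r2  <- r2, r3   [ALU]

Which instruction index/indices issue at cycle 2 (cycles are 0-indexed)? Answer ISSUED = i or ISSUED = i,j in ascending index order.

ISSUED = 3

t=0 i0:sub ; RAW r6
t=1 i1+i2:st+sub ; pair
t=2 i3:blt ; no-port BR/BR
t=3 i4+i5:beq+ld ; pair
t=4 i6:or ; RAW r1
t=5 i7+i8:sll+and ; pair
t=6 i9:sll ; tail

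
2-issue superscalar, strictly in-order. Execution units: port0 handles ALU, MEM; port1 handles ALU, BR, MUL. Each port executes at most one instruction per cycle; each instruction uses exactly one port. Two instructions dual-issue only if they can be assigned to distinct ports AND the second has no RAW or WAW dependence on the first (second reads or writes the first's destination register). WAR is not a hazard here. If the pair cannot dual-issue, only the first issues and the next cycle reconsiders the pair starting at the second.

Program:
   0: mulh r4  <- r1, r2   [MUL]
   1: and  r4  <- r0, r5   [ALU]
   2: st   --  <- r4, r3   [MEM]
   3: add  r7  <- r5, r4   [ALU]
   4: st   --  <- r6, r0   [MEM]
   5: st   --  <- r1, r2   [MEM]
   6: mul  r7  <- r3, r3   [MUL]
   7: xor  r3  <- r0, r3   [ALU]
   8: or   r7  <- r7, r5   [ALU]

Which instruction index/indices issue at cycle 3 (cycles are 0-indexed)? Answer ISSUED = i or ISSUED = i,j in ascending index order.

  cy0 -> i0 (mulh.MUL) WAW r4
  cy1 -> i1 (and.ALU) RAW r4
  cy2 -> i2&i3 (st.MEM;add.ALU) dual
  cy3 -> i4 (st.MEM) no-port MEM/MEM
  cy4 -> i5&i6 (st.MEM;mul.MUL) dual
  cy5 -> i7&i8 (xor.ALU;or.ALU) dual

ISSUED = 4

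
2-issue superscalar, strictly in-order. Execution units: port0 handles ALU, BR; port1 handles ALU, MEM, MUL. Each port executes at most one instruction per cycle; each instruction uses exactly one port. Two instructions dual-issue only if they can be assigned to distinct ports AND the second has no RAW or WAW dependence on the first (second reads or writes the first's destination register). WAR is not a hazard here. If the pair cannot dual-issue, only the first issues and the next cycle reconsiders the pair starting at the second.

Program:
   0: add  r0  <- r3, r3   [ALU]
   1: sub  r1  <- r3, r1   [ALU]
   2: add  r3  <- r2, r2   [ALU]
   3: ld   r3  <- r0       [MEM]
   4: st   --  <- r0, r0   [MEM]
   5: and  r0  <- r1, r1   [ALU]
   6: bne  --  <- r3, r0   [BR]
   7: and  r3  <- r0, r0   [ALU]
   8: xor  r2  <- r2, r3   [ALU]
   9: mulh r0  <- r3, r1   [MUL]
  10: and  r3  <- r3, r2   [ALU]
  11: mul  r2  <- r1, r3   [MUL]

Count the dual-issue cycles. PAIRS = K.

PAIRS = 4

0. add.ALU/sub.ALU @i0&i1  | pair
1. add.ALU @i2  | WAW r3
2. ld.MEM @i3  | no-port MEM/MEM
3. st.MEM/and.ALU @i4&i5  | pair
4. bne.BR/and.ALU @i6&i7  | pair
5. xor.ALU/mulh.MUL @i8&i9  | pair
6. and.ALU @i10  | RAW r3
7. mul.MUL @i11  | tail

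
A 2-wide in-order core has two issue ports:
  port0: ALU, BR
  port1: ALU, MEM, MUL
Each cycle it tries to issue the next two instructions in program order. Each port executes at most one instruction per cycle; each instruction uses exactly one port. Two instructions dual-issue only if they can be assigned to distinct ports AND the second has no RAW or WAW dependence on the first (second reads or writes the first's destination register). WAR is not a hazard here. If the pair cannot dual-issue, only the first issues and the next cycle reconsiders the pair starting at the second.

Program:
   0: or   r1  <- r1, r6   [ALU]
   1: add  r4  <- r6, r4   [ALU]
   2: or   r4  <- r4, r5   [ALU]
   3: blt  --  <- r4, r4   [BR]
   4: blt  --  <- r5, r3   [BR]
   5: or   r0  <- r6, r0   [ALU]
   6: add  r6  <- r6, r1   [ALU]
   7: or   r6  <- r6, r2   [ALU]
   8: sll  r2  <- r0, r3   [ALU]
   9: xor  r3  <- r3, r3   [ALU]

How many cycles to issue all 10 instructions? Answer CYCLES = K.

CYCLES = 7

c0: i0+i1 or.ALU+add.ALU  2-wide
c1: i2 or.ALU  RAW r4
c2: i3 blt.BR  no-port BR/BR
c3: i4+i5 blt.BR+or.ALU  2-wide
c4: i6 add.ALU  RAW+WAW r6
c5: i7+i8 or.ALU+sll.ALU  2-wide
c6: i9 xor.ALU  tail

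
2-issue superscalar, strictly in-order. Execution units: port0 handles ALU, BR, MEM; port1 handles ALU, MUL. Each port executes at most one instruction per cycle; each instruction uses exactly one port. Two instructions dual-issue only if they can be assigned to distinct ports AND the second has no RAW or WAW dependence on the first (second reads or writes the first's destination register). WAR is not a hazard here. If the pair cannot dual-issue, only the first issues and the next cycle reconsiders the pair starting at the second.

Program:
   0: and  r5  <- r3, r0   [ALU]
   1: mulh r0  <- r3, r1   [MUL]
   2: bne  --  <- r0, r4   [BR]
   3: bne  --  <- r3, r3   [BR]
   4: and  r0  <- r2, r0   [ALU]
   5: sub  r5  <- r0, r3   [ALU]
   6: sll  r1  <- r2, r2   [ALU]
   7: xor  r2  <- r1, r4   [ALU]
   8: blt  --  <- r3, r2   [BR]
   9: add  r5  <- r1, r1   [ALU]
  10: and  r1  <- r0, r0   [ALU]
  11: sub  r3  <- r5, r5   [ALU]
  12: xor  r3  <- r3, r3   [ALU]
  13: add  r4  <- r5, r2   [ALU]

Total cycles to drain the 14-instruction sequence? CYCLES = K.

  cy0 -> i0+i1 (and;mulh) dual
  cy1 -> i2 (bne) no-port BR/BR
  cy2 -> i3+i4 (bne;and) dual
  cy3 -> i5+i6 (sub;sll) dual
  cy4 -> i7 (xor) RAW r2
  cy5 -> i8+i9 (blt;add) dual
  cy6 -> i10+i11 (and;sub) dual
  cy7 -> i12+i13 (xor;add) dual

CYCLES = 8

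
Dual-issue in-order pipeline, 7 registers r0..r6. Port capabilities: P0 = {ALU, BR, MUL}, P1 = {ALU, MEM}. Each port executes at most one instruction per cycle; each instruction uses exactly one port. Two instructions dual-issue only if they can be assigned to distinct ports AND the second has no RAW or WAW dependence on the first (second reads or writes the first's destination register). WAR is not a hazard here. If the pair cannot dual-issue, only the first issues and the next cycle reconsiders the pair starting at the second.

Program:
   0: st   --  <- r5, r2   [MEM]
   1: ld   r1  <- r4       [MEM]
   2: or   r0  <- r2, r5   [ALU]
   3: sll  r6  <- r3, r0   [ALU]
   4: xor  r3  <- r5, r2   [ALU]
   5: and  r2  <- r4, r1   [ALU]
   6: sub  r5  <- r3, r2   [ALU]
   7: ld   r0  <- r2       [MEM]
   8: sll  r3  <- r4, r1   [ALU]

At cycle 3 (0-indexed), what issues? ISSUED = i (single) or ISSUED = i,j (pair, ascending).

[0] i0  st  -- no-port MEM/MEM
[1] i1/i2  ld+or  -- 2-wide
[2] i3/i4  sll+xor  -- 2-wide
[3] i5  and  -- RAW r2
[4] i6/i7  sub+ld  -- 2-wide
[5] i8  sll  -- tail

ISSUED = 5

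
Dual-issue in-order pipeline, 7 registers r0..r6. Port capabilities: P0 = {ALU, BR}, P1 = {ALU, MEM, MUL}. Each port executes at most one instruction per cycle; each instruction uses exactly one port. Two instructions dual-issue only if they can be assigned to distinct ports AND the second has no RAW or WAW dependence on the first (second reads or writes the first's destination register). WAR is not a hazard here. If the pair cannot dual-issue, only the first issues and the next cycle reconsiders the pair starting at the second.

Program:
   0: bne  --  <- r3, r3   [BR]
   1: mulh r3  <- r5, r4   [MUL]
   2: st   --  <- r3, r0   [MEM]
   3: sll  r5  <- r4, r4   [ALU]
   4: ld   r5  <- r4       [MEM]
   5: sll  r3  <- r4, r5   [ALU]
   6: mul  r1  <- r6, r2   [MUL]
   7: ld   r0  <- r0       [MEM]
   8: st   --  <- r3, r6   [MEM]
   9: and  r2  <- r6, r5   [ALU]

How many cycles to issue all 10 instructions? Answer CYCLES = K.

CYCLES = 6

c0: i0/i1 bne.BR/mulh.MUL  2-wide
c1: i2/i3 st.MEM/sll.ALU  2-wide
c2: i4 ld.MEM  RAW r5
c3: i5/i6 sll.ALU/mul.MUL  2-wide
c4: i7 ld.MEM  no-port MEM/MEM
c5: i8/i9 st.MEM/and.ALU  2-wide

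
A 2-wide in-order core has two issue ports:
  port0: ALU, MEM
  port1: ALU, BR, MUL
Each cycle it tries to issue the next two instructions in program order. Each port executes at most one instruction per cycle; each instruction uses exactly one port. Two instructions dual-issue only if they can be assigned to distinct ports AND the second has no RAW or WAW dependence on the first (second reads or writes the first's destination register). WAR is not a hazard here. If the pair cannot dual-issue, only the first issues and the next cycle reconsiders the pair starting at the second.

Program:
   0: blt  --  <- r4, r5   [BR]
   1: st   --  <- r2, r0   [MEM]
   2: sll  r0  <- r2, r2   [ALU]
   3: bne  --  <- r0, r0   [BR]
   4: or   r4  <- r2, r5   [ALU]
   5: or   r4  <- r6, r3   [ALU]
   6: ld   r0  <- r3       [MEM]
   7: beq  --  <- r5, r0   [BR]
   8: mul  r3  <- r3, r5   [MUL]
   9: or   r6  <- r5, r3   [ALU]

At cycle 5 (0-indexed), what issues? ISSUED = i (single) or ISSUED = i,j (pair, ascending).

ISSUED = 8

[0] i0&i1  blt/st  -- pair
[1] i2  sll  -- RAW r0
[2] i3&i4  bne/or  -- pair
[3] i5&i6  or/ld  -- pair
[4] i7  beq  -- no-port BR/MUL
[5] i8  mul  -- RAW r3
[6] i9  or  -- tail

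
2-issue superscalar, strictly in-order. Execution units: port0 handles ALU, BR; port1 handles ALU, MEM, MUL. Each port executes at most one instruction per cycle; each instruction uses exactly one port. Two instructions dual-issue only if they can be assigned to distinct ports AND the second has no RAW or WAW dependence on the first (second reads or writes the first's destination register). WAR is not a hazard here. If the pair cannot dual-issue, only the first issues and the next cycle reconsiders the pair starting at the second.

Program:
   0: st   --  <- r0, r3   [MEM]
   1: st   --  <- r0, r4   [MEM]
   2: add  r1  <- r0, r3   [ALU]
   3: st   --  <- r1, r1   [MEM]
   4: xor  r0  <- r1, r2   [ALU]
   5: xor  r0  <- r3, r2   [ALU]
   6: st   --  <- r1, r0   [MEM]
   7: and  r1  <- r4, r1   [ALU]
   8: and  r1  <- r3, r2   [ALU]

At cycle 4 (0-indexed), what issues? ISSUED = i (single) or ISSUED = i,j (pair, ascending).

ISSUED = 6,7

[0] i0  st.MEM  -- no-port MEM/MEM
[1] i1+i2  st.MEM+add.ALU  -- pair
[2] i3+i4  st.MEM+xor.ALU  -- pair
[3] i5  xor.ALU  -- RAW r0
[4] i6+i7  st.MEM+and.ALU  -- pair
[5] i8  and.ALU  -- tail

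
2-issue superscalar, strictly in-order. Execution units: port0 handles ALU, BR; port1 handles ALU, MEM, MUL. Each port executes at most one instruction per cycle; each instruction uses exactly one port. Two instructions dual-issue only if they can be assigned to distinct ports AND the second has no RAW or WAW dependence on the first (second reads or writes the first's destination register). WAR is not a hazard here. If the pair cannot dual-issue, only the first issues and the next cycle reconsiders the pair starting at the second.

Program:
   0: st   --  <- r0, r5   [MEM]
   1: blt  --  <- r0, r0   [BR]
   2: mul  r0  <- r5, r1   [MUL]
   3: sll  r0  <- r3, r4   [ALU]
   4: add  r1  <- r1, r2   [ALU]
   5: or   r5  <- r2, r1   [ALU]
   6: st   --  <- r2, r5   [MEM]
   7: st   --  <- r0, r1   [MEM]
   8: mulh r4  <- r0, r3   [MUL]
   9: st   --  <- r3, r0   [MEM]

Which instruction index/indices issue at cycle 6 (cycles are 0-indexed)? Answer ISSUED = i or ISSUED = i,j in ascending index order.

ISSUED = 8

[0] i0,i1  st+blt  -- 2-wide
[1] i2  mul  -- WAW r0
[2] i3,i4  sll+add  -- 2-wide
[3] i5  or  -- RAW r5
[4] i6  st  -- no-port MEM/MEM
[5] i7  st  -- no-port MEM/MUL
[6] i8  mulh  -- no-port MUL/MEM
[7] i9  st  -- tail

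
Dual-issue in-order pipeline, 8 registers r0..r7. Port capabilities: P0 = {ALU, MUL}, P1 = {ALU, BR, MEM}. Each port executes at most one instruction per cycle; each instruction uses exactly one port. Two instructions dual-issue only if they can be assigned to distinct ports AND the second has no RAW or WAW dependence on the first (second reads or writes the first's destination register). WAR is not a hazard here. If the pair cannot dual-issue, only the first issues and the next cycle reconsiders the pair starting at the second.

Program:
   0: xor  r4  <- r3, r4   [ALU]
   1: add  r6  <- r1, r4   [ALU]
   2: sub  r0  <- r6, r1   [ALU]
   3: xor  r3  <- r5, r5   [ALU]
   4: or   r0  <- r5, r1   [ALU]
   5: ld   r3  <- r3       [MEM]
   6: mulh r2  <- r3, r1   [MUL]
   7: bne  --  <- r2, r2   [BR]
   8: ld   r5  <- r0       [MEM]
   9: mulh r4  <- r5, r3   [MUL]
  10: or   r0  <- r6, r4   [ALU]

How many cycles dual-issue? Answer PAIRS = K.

PAIRS = 2

t=0 i0:xor.ALU ; RAW r4
t=1 i1:add.ALU ; RAW r6
t=2 i2+i3:sub.ALU xor.ALU ; pair
t=3 i4+i5:or.ALU ld.MEM ; pair
t=4 i6:mulh.MUL ; RAW r2
t=5 i7:bne.BR ; no-port BR/MEM
t=6 i8:ld.MEM ; RAW r5
t=7 i9:mulh.MUL ; RAW r4
t=8 i10:or.ALU ; tail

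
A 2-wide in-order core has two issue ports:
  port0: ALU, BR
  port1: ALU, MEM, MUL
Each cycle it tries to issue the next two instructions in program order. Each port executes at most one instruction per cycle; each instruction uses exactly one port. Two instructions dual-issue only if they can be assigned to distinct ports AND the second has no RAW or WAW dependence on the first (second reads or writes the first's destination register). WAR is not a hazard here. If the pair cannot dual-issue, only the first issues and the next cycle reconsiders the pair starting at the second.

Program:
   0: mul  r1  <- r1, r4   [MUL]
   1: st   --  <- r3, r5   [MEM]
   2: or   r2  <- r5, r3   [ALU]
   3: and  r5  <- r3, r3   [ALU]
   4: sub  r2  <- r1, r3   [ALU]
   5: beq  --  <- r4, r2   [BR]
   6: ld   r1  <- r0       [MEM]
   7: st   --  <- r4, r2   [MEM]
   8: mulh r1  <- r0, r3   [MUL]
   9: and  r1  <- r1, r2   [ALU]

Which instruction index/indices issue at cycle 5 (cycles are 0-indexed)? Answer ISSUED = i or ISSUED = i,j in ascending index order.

ISSUED = 8

0. mul.MUL @i0  | no-port MUL/MEM
1. st.MEM+or.ALU @i1/i2  | pair
2. and.ALU+sub.ALU @i3/i4  | pair
3. beq.BR+ld.MEM @i5/i6  | pair
4. st.MEM @i7  | no-port MEM/MUL
5. mulh.MUL @i8  | RAW+WAW r1
6. and.ALU @i9  | tail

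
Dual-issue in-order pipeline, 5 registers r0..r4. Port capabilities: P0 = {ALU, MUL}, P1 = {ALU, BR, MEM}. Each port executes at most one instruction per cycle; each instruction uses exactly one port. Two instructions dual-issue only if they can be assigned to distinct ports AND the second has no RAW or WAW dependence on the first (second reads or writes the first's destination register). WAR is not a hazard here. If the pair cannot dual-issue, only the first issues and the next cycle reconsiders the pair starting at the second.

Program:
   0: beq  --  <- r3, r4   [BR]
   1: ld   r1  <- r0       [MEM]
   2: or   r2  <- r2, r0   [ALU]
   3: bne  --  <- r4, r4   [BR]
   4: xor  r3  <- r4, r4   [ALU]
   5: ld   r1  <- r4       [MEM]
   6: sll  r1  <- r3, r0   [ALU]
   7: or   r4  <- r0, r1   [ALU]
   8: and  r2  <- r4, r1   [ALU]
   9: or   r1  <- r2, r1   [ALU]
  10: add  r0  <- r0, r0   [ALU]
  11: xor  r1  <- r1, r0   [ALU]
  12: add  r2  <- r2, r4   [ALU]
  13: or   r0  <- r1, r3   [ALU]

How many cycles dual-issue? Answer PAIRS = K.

[0] i0  beq.BR  -- no-port BR/MEM
[1] i1&i2  ld.MEM or.ALU  -- pair
[2] i3&i4  bne.BR xor.ALU  -- pair
[3] i5  ld.MEM  -- WAW r1
[4] i6  sll.ALU  -- RAW r1
[5] i7  or.ALU  -- RAW r4
[6] i8  and.ALU  -- RAW r2
[7] i9&i10  or.ALU add.ALU  -- pair
[8] i11&i12  xor.ALU add.ALU  -- pair
[9] i13  or.ALU  -- tail

PAIRS = 4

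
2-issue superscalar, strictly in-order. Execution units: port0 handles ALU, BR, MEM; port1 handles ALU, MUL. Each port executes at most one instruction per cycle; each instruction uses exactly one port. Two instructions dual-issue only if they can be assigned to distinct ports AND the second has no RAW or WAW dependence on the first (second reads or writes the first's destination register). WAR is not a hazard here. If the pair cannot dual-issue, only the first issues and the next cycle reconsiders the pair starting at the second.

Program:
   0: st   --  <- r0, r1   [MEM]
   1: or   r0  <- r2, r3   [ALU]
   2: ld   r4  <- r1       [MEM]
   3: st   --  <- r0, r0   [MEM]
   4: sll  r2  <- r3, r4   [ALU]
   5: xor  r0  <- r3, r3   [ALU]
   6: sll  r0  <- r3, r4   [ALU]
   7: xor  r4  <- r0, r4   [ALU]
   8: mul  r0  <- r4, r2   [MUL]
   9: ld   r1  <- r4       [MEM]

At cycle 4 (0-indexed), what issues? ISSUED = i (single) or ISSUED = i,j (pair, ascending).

0. st;or @i0,i1  | pair
1. ld @i2  | no-port MEM/MEM
2. st;sll @i3,i4  | pair
3. xor @i5  | WAW r0
4. sll @i6  | RAW r0
5. xor @i7  | RAW r4
6. mul;ld @i8,i9  | pair

ISSUED = 6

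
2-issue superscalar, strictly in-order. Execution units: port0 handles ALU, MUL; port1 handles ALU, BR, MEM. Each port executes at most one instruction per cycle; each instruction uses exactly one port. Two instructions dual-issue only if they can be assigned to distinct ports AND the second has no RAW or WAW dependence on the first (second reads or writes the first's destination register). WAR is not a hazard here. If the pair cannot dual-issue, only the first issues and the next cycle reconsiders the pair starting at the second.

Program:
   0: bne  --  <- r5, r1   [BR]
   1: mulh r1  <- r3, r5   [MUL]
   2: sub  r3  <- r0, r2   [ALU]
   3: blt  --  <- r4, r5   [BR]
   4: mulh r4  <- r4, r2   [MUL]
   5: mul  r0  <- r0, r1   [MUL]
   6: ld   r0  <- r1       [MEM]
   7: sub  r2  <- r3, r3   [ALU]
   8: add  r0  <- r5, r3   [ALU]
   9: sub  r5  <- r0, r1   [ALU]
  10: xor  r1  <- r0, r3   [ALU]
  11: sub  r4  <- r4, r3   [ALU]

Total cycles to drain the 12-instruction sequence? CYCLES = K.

t=0 i0+i1:bne.BR/mulh.MUL ; dual
t=1 i2+i3:sub.ALU/blt.BR ; dual
t=2 i4:mulh.MUL ; no-port MUL/MUL
t=3 i5:mul.MUL ; WAW r0
t=4 i6+i7:ld.MEM/sub.ALU ; dual
t=5 i8:add.ALU ; RAW r0
t=6 i9+i10:sub.ALU/xor.ALU ; dual
t=7 i11:sub.ALU ; tail

CYCLES = 8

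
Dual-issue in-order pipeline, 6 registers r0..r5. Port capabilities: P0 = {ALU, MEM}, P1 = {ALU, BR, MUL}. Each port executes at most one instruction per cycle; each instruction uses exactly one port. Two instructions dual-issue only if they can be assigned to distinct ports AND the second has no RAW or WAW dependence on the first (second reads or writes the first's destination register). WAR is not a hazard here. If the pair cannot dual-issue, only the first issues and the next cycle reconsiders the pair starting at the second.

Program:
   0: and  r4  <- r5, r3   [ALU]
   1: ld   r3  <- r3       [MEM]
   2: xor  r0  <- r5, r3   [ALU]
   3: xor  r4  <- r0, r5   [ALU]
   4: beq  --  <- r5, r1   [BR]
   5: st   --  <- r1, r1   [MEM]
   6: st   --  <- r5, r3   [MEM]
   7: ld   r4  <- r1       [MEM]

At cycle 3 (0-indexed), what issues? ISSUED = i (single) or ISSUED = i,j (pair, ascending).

ISSUED = 5

[0] i0/i1  and/ld  -- 2-wide
[1] i2  xor  -- RAW r0
[2] i3/i4  xor/beq  -- 2-wide
[3] i5  st  -- no-port MEM/MEM
[4] i6  st  -- no-port MEM/MEM
[5] i7  ld  -- tail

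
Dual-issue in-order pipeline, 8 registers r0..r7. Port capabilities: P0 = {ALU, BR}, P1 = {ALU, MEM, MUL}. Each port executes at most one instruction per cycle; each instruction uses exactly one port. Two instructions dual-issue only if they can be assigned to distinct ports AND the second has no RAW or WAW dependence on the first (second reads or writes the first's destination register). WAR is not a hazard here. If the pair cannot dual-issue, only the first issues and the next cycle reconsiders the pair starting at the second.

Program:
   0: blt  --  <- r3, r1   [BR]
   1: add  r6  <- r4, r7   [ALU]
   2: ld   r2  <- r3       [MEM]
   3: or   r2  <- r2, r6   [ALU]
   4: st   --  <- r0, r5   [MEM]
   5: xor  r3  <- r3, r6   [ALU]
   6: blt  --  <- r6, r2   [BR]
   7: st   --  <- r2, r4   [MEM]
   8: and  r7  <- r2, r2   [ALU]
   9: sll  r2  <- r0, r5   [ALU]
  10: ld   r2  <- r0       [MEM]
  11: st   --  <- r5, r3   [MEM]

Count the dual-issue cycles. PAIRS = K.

t=0 i0+i1:blt.BR add.ALU ; pair
t=1 i2:ld.MEM ; RAW+WAW r2
t=2 i3+i4:or.ALU st.MEM ; pair
t=3 i5+i6:xor.ALU blt.BR ; pair
t=4 i7+i8:st.MEM and.ALU ; pair
t=5 i9:sll.ALU ; WAW r2
t=6 i10:ld.MEM ; no-port MEM/MEM
t=7 i11:st.MEM ; tail

PAIRS = 4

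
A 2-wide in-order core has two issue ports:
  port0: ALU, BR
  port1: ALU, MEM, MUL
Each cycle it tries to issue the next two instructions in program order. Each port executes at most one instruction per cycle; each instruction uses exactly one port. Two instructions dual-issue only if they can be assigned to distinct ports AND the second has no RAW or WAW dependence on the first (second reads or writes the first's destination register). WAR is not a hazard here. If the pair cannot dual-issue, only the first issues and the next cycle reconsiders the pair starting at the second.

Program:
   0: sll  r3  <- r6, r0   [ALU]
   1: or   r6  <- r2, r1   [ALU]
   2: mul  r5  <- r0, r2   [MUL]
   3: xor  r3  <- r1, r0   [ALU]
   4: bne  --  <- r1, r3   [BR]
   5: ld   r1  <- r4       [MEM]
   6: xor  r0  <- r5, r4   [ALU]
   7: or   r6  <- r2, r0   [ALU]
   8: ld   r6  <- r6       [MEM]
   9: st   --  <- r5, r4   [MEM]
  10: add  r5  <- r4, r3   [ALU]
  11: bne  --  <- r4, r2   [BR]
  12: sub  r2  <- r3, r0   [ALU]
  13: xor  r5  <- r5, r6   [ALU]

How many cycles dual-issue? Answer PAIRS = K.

PAIRS = 5

t=0 i0&i1:sll.ALU/or.ALU ; dual
t=1 i2&i3:mul.MUL/xor.ALU ; dual
t=2 i4&i5:bne.BR/ld.MEM ; dual
t=3 i6:xor.ALU ; RAW r0
t=4 i7:or.ALU ; RAW+WAW r6
t=5 i8:ld.MEM ; no-port MEM/MEM
t=6 i9&i10:st.MEM/add.ALU ; dual
t=7 i11&i12:bne.BR/sub.ALU ; dual
t=8 i13:xor.ALU ; tail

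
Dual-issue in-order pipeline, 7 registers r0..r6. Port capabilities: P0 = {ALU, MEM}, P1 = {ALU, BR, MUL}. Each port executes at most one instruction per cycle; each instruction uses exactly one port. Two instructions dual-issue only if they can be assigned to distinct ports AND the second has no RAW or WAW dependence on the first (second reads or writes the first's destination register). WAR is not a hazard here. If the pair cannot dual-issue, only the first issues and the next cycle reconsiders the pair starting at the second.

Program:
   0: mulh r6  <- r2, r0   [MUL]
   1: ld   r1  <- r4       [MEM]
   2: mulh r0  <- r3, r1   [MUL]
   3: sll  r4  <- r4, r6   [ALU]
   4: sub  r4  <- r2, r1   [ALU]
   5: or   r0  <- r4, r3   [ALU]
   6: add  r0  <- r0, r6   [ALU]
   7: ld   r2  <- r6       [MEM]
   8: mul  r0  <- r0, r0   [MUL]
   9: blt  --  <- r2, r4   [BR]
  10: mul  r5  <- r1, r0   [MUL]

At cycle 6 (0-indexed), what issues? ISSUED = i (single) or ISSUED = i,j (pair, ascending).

ISSUED = 9

c0: i0,i1 mulh ld  pair
c1: i2,i3 mulh sll  pair
c2: i4 sub  RAW r4
c3: i5 or  RAW+WAW r0
c4: i6,i7 add ld  pair
c5: i8 mul  no-port MUL/BR
c6: i9 blt  no-port BR/MUL
c7: i10 mul  tail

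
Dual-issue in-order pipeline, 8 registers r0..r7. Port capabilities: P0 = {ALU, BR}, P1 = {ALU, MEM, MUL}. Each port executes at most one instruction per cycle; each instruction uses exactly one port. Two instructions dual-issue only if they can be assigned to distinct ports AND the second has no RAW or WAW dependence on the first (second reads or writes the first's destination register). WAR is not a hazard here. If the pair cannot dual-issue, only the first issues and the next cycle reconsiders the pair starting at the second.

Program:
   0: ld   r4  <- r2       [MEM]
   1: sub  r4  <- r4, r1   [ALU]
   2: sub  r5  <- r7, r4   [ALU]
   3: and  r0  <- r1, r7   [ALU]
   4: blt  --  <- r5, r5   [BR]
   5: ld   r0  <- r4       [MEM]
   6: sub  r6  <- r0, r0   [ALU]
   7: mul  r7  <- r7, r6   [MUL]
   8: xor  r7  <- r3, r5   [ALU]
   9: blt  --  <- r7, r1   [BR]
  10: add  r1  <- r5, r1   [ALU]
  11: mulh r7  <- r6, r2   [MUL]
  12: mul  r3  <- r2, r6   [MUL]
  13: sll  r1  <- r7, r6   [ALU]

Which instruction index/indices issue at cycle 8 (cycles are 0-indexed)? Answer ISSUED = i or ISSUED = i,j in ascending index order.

ISSUED = 11

  cy0 -> i0 (ld.MEM) RAW+WAW r4
  cy1 -> i1 (sub.ALU) RAW r4
  cy2 -> i2,i3 (sub.ALU and.ALU) dual
  cy3 -> i4,i5 (blt.BR ld.MEM) dual
  cy4 -> i6 (sub.ALU) RAW r6
  cy5 -> i7 (mul.MUL) WAW r7
  cy6 -> i8 (xor.ALU) RAW r7
  cy7 -> i9,i10 (blt.BR add.ALU) dual
  cy8 -> i11 (mulh.MUL) no-port MUL/MUL
  cy9 -> i12,i13 (mul.MUL sll.ALU) dual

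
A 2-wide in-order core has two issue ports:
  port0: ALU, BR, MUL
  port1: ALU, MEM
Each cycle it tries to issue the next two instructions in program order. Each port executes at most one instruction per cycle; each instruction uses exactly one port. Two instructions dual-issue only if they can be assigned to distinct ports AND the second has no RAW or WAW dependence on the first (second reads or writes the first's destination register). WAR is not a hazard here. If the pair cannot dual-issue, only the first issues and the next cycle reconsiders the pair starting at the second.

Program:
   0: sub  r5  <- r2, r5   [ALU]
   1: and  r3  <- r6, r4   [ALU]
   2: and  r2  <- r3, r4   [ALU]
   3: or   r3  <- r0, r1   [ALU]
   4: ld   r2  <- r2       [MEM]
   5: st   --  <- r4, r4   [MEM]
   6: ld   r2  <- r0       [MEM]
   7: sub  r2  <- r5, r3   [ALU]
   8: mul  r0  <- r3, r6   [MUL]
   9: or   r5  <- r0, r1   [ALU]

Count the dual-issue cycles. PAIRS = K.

0. sub and @i0/i1  | pair
1. and or @i2/i3  | pair
2. ld @i4  | no-port MEM/MEM
3. st @i5  | no-port MEM/MEM
4. ld @i6  | WAW r2
5. sub mul @i7/i8  | pair
6. or @i9  | tail

PAIRS = 3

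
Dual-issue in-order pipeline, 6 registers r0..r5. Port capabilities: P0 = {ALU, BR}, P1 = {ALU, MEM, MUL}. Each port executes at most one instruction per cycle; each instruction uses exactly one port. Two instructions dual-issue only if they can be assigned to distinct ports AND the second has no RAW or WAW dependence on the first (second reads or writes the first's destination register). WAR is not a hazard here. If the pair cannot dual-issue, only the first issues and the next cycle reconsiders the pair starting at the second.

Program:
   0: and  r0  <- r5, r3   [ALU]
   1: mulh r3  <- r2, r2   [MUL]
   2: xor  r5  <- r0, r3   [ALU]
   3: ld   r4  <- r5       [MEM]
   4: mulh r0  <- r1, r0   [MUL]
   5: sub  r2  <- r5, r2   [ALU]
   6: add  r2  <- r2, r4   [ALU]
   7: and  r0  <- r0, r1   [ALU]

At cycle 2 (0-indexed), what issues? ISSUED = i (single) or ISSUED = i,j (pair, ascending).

ISSUED = 3

t=0 i0,i1:and.ALU/mulh.MUL ; dual
t=1 i2:xor.ALU ; RAW r5
t=2 i3:ld.MEM ; no-port MEM/MUL
t=3 i4,i5:mulh.MUL/sub.ALU ; dual
t=4 i6,i7:add.ALU/and.ALU ; dual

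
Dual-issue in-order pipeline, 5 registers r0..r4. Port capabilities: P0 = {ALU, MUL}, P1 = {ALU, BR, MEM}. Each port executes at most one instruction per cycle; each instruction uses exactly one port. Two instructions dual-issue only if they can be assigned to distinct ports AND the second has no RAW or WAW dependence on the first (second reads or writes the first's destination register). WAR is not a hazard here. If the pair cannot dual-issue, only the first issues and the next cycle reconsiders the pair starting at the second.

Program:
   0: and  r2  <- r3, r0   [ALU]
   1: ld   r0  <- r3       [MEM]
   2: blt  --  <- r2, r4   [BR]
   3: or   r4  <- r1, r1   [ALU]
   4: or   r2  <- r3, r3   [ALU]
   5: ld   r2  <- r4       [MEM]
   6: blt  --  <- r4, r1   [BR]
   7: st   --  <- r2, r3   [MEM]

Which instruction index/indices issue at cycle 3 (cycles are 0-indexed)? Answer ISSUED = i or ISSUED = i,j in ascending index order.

ISSUED = 5

c0: i0&i1 and.ALU/ld.MEM  2-wide
c1: i2&i3 blt.BR/or.ALU  2-wide
c2: i4 or.ALU  WAW r2
c3: i5 ld.MEM  no-port MEM/BR
c4: i6 blt.BR  no-port BR/MEM
c5: i7 st.MEM  tail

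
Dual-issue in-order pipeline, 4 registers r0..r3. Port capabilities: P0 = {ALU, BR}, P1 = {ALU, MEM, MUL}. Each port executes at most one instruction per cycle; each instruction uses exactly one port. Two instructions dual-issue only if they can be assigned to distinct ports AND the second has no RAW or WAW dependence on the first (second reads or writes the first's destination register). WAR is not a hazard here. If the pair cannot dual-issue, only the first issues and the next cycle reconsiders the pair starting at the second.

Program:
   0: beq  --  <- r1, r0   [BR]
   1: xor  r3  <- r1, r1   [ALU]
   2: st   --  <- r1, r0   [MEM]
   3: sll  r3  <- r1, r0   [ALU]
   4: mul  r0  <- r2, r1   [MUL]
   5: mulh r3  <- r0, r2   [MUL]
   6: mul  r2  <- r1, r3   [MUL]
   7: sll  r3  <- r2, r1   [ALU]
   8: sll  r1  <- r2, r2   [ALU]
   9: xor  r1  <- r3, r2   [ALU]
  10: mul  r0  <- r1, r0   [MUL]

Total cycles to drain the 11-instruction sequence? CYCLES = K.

CYCLES = 8

t=0 i0,i1:beq xor ; 2-wide
t=1 i2,i3:st sll ; 2-wide
t=2 i4:mul ; no-port MUL/MUL
t=3 i5:mulh ; no-port MUL/MUL
t=4 i6:mul ; RAW r2
t=5 i7,i8:sll sll ; 2-wide
t=6 i9:xor ; RAW r1
t=7 i10:mul ; tail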